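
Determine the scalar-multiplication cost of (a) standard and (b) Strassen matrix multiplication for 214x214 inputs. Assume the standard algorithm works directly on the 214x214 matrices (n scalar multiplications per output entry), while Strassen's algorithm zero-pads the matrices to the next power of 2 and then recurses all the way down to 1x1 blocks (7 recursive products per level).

Matrix multiplication for 214x214 matrices:

Strassen's algorithm requires power-of-2 dimensions. Pad 214x214 to 256x256 (next power of 2).

Standard algorithm: 214^3 = 9800344 multiplications
Strassen's algorithm: 7^(log2(256)) = 7^8 = 5764801 multiplications
Savings: 9800344 - 5764801 = 4035543 multiplications

Standard: 9800344 multiplications (214^3). Strassen: 5764801 multiplications (7^8, after padding to 256x256). Strassen reduces 8 recursive multiplications to 7 at each level.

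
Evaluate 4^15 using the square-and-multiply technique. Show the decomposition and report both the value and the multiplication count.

Computing 4^15 by squaring (build up from 4^1; each line after the first costs one multiplication):

4^1 = 4
4^2 = (4^1)^2 = 4^2 = 16
4^3 = 4 * 4^2 = 4 * 16 = 64
4^6 = (4^3)^2 = 64^2 = 4096
4^7 = 4 * 4^6 = 4 * 4096 = 16384
4^14 = (4^7)^2 = 16384^2 = 268435456
4^15 = 4 * 4^14 = 4 * 268435456 = 1073741824

Result: 1073741824
Multiplications needed: 6 (6 lines after 4^1)

4^15 = 1073741824. Using exponentiation by squaring, this requires 6 multiplications. The key idea: if the exponent is even, square the half-power; if odd, multiply by the base once.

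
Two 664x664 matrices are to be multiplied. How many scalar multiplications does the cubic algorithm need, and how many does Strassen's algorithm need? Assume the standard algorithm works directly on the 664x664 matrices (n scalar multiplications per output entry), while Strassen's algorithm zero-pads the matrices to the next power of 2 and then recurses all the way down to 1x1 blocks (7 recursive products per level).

Matrix multiplication for 664x664 matrices:

Strassen's algorithm requires power-of-2 dimensions. Pad 664x664 to 1024x1024 (next power of 2).

Standard algorithm: 664^3 = 292754944 multiplications
Strassen's algorithm: 7^(log2(1024)) = 7^10 = 282475249 multiplications
Savings: 292754944 - 282475249 = 10279695 multiplications

Standard: 292754944 multiplications (664^3). Strassen: 282475249 multiplications (7^10, after padding to 1024x1024). Strassen reduces 8 recursive multiplications to 7 at each level.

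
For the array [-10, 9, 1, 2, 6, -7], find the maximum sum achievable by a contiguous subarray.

Using Kadane's algorithm on [-10, 9, 1, 2, 6, -7]:

Scanning through the array:
Position 1 (value 9): max_ending_here = 9, max_so_far = 9
Position 2 (value 1): max_ending_here = 10, max_so_far = 10
Position 3 (value 2): max_ending_here = 12, max_so_far = 12
Position 4 (value 6): max_ending_here = 18, max_so_far = 18
Position 5 (value -7): max_ending_here = 11, max_so_far = 18

Maximum subarray: [9, 1, 2, 6]
Maximum sum: 18

The maximum subarray is [9, 1, 2, 6] with sum 18. This subarray runs from index 1 to index 4.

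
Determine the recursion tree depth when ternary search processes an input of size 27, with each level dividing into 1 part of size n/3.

For divide and conquer with division factor 3:

Problem sizes at each level:
Level 0: 27
Level 1: 9
Level 2: 3
Level 3: 1

The root is level 0 and the size-1 base case is level 3 (the tree spans levels 0 through 3, i.e. 4 levels counting the root), so the depth is the number of divisions: log_3(27) = 3

The recursion tree depth is log_3(27) = 3. At each level, the problem size is divided by 3, so it takes 3 divisions to reduce to a base case of size 1. The algorithm makes 1 recursive call at each level.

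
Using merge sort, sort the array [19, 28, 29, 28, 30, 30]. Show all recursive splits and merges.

Merge sort trace:

Split: [19, 28, 29, 28, 30, 30] -> [19, 28, 29] and [28, 30, 30]
  Split: [19, 28, 29] -> [19] and [28, 29]
    Split: [28, 29] -> [28] and [29]
    Merge: [28] + [29] -> [28, 29]
  Merge: [19] + [28, 29] -> [19, 28, 29]
  Split: [28, 30, 30] -> [28] and [30, 30]
    Split: [30, 30] -> [30] and [30]
    Merge: [30] + [30] -> [30, 30]
  Merge: [28] + [30, 30] -> [28, 30, 30]
Merge: [19, 28, 29] + [28, 30, 30] -> [19, 28, 28, 29, 30, 30]

Final sorted array: [19, 28, 28, 29, 30, 30]

The merge sort proceeds by recursively splitting the array and merging sorted halves.
After all merges, the sorted array is [19, 28, 28, 29, 30, 30].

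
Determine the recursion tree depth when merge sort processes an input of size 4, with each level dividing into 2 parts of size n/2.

For divide and conquer with division factor 2:

Problem sizes at each level:
Level 0: 4
Level 1: 2
Level 2: 1

The root is level 0 and the size-1 base case is level 2 (the tree spans levels 0 through 2, i.e. 3 levels counting the root), so the depth is the number of divisions: log_2(4) = 2

The recursion tree depth is log_2(4) = 2. At each level, the problem size is divided by 2, so it takes 2 divisions to reduce to a base case of size 1. The algorithm makes 2 recursive calls at each level.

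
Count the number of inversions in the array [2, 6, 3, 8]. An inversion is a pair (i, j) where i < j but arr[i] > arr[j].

Finding inversions in [2, 6, 3, 8]:

(1, 2): arr[1]=6 > arr[2]=3

Total inversions: 1

The array has 1 inversion(s): (1,2). Each pair (i,j) satisfies i < j and arr[i] > arr[j].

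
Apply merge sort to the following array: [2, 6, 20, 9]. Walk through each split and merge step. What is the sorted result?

Merge sort trace:

Split: [2, 6, 20, 9] -> [2, 6] and [20, 9]
  Split: [2, 6] -> [2] and [6]
  Merge: [2] + [6] -> [2, 6]
  Split: [20, 9] -> [20] and [9]
  Merge: [20] + [9] -> [9, 20]
Merge: [2, 6] + [9, 20] -> [2, 6, 9, 20]

Final sorted array: [2, 6, 9, 20]

The merge sort proceeds by recursively splitting the array and merging sorted halves.
After all merges, the sorted array is [2, 6, 9, 20].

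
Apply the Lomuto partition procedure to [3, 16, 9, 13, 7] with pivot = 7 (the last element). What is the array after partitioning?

Lomuto partition with pivot = 7:

Initial array: [3, 16, 9, 13, 7]

arr[0]=3 <= 7: swap with position 0, array becomes [3, 16, 9, 13, 7]
arr[1]=16 > 7: no swap
arr[2]=9 > 7: no swap
arr[3]=13 > 7: no swap

Place pivot at position 1: [3, 7, 9, 13, 16]
Pivot position: 1

After partitioning with pivot 7, the array becomes [3, 7, 9, 13, 16]. The pivot is placed at index 1. All elements to the left of the pivot are <= 7, and all elements to the right are > 7.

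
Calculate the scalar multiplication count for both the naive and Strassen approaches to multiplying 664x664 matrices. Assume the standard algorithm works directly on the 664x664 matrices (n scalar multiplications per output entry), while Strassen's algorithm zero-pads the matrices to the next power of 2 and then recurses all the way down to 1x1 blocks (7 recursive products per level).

Matrix multiplication for 664x664 matrices:

Strassen's algorithm requires power-of-2 dimensions. Pad 664x664 to 1024x1024 (next power of 2).

Standard algorithm: 664^3 = 292754944 multiplications
Strassen's algorithm: 7^(log2(1024)) = 7^10 = 282475249 multiplications
Savings: 292754944 - 282475249 = 10279695 multiplications

Standard: 292754944 multiplications (664^3). Strassen: 282475249 multiplications (7^10, after padding to 1024x1024). Strassen reduces 8 recursive multiplications to 7 at each level.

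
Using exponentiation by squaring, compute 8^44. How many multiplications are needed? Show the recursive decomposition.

Computing 8^44 by squaring (build up from 8^1; each line after the first costs one multiplication):

8^1 = 8
8^2 = (8^1)^2 = 8^2 = 64
8^4 = (8^2)^2 = 64^2 = 4096
8^5 = 8 * 8^4 = 8 * 4096 = 32768
8^10 = (8^5)^2 = 32768^2 = 1073741824
8^11 = 8 * 8^10 = 8 * 1073741824 = 8589934592
8^22 = (8^11)^2 = 8589934592^2 = 73786976294838206464
8^44 = (8^22)^2 = 73786976294838206464^2 = 5444517870735015415413993718908291383296

Result: 5444517870735015415413993718908291383296
Multiplications needed: 7 (7 lines after 8^1)

8^44 = 5444517870735015415413993718908291383296. Using exponentiation by squaring, this requires 7 multiplications. The key idea: if the exponent is even, square the half-power; if odd, multiply by the base once.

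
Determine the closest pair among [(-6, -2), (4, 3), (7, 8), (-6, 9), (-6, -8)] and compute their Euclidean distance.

Computing all pairwise distances among 5 points:

d((-6, -2), (4, 3)) = 11.1803
d((-6, -2), (7, 8)) = 16.4012
d((-6, -2), (-6, 9)) = 11.0
d((-6, -2), (-6, -8)) = 6.0
d((4, 3), (7, 8)) = 5.831 <-- minimum
d((4, 3), (-6, 9)) = 11.6619
d((4, 3), (-6, -8)) = 14.8661
d((7, 8), (-6, 9)) = 13.0384
d((7, 8), (-6, -8)) = 20.6155
d((-6, 9), (-6, -8)) = 17.0

Closest pair: (4, 3) and (7, 8) with distance 5.831

The closest pair is (4, 3) and (7, 8) with Euclidean distance 5.831. For 5 points, brute-force pairwise comparison is shown above. For large n, the divide-and-conquer algorithm (sort by x, recurse on halves, check the dividing strip) achieves O(n log n).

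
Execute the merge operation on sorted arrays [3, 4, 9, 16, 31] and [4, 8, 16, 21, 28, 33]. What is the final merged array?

Merging process:

Compare 3 vs 4: take 3 from left. Merged: [3]
Compare 4 vs 4: take 4 from left. Merged: [3, 4]
Compare 9 vs 4: take 4 from right. Merged: [3, 4, 4]
Compare 9 vs 8: take 8 from right. Merged: [3, 4, 4, 8]
Compare 9 vs 16: take 9 from left. Merged: [3, 4, 4, 8, 9]
Compare 16 vs 16: take 16 from left. Merged: [3, 4, 4, 8, 9, 16]
Compare 31 vs 16: take 16 from right. Merged: [3, 4, 4, 8, 9, 16, 16]
Compare 31 vs 21: take 21 from right. Merged: [3, 4, 4, 8, 9, 16, 16, 21]
Compare 31 vs 28: take 28 from right. Merged: [3, 4, 4, 8, 9, 16, 16, 21, 28]
Compare 31 vs 33: take 31 from left. Merged: [3, 4, 4, 8, 9, 16, 16, 21, 28, 31]
Append remaining from right: [33]. Merged: [3, 4, 4, 8, 9, 16, 16, 21, 28, 31, 33]

Final merged array: [3, 4, 4, 8, 9, 16, 16, 21, 28, 31, 33]
Total comparisons: 10

The merged array is [3, 4, 4, 8, 9, 16, 16, 21, 28, 31, 33], requiring 10 comparisons. The merge step runs in O(n) time where n is the total number of elements.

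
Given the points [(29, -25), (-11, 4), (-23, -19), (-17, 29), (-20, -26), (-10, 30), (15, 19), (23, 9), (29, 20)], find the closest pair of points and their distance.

Computing all pairwise distances among 9 points:

d((29, -25), (-11, 4)) = 49.4065
d((29, -25), (-23, -19)) = 52.345
d((29, -25), (-17, 29)) = 70.9366
d((29, -25), (-20, -26)) = 49.0102
d((29, -25), (-10, 30)) = 67.424
d((29, -25), (15, 19)) = 46.1736
d((29, -25), (23, 9)) = 34.5254
d((29, -25), (29, 20)) = 45.0
d((-11, 4), (-23, -19)) = 25.9422
d((-11, 4), (-17, 29)) = 25.7099
d((-11, 4), (-20, -26)) = 31.3209
d((-11, 4), (-10, 30)) = 26.0192
d((-11, 4), (15, 19)) = 30.0167
d((-11, 4), (23, 9)) = 34.3657
d((-11, 4), (29, 20)) = 43.0813
d((-23, -19), (-17, 29)) = 48.3735
d((-23, -19), (-20, -26)) = 7.6158
d((-23, -19), (-10, 30)) = 50.6952
d((-23, -19), (15, 19)) = 53.7401
d((-23, -19), (23, 9)) = 53.8516
d((-23, -19), (29, 20)) = 65.0
d((-17, 29), (-20, -26)) = 55.0818
d((-17, 29), (-10, 30)) = 7.0711 <-- minimum
d((-17, 29), (15, 19)) = 33.5261
d((-17, 29), (23, 9)) = 44.7214
d((-17, 29), (29, 20)) = 46.8722
d((-20, -26), (-10, 30)) = 56.8859
d((-20, -26), (15, 19)) = 57.0088
d((-20, -26), (23, 9)) = 55.4437
d((-20, -26), (29, 20)) = 67.2086
d((-10, 30), (15, 19)) = 27.313
d((-10, 30), (23, 9)) = 39.1152
d((-10, 30), (29, 20)) = 40.2616
d((15, 19), (23, 9)) = 12.8062
d((15, 19), (29, 20)) = 14.0357
d((23, 9), (29, 20)) = 12.53

Closest pair: (-17, 29) and (-10, 30) with distance 7.0711

The closest pair is (-17, 29) and (-10, 30) with Euclidean distance 7.0711. For 9 points, brute-force pairwise comparison is shown above. For large n, the divide-and-conquer algorithm (sort by x, recurse on halves, check the dividing strip) achieves O(n log n).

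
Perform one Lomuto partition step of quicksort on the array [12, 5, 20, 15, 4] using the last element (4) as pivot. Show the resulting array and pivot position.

Lomuto partition with pivot = 4:

Initial array: [12, 5, 20, 15, 4]

arr[0]=12 > 4: no swap
arr[1]=5 > 4: no swap
arr[2]=20 > 4: no swap
arr[3]=15 > 4: no swap

Place pivot at position 0: [4, 5, 20, 15, 12]
Pivot position: 0

After partitioning with pivot 4, the array becomes [4, 5, 20, 15, 12]. The pivot is placed at index 0. All elements to the left of the pivot are <= 4, and all elements to the right are > 4.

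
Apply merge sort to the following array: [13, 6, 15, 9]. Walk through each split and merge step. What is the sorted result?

Merge sort trace:

Split: [13, 6, 15, 9] -> [13, 6] and [15, 9]
  Split: [13, 6] -> [13] and [6]
  Merge: [13] + [6] -> [6, 13]
  Split: [15, 9] -> [15] and [9]
  Merge: [15] + [9] -> [9, 15]
Merge: [6, 13] + [9, 15] -> [6, 9, 13, 15]

Final sorted array: [6, 9, 13, 15]

The merge sort proceeds by recursively splitting the array and merging sorted halves.
After all merges, the sorted array is [6, 9, 13, 15].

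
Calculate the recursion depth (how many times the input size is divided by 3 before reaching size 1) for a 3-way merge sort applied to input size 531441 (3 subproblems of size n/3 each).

For divide and conquer with division factor 3:

Problem sizes at each level:
Level 0: 531441
Level 1: 177147
Level 2: 59049
Level 3: 19683
Level 4: 6561
Level 5: 2187
Level 6: 729
Level 7: 243
Level 8: 81
Level 9: 27
Level 10: 9
Level 11: 3
Level 12: 1

The root is level 0 and the size-1 base case is level 12 (the tree spans levels 0 through 12, i.e. 13 levels counting the root), so the depth is the number of divisions: log_3(531441) = 12

The recursion tree depth is log_3(531441) = 12. At each level, the problem size is divided by 3, so it takes 12 divisions to reduce to a base case of size 1. The algorithm makes 3 recursive calls at each level.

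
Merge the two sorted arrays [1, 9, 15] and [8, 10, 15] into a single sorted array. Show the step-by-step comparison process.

Merging process:

Compare 1 vs 8: take 1 from left. Merged: [1]
Compare 9 vs 8: take 8 from right. Merged: [1, 8]
Compare 9 vs 10: take 9 from left. Merged: [1, 8, 9]
Compare 15 vs 10: take 10 from right. Merged: [1, 8, 9, 10]
Compare 15 vs 15: take 15 from left. Merged: [1, 8, 9, 10, 15]
Append remaining from right: [15]. Merged: [1, 8, 9, 10, 15, 15]

Final merged array: [1, 8, 9, 10, 15, 15]
Total comparisons: 5

The merged array is [1, 8, 9, 10, 15, 15], requiring 5 comparisons. The merge step runs in O(n) time where n is the total number of elements.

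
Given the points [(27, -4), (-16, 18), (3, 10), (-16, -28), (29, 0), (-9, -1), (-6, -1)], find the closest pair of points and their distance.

Computing all pairwise distances among 7 points:

d((27, -4), (-16, 18)) = 48.3011
d((27, -4), (3, 10)) = 27.7849
d((27, -4), (-16, -28)) = 49.2443
d((27, -4), (29, 0)) = 4.4721
d((27, -4), (-9, -1)) = 36.1248
d((27, -4), (-6, -1)) = 33.1361
d((-16, 18), (3, 10)) = 20.6155
d((-16, 18), (-16, -28)) = 46.0
d((-16, 18), (29, 0)) = 48.4665
d((-16, 18), (-9, -1)) = 20.2485
d((-16, 18), (-6, -1)) = 21.4709
d((3, 10), (-16, -28)) = 42.4853
d((3, 10), (29, 0)) = 27.8568
d((3, 10), (-9, -1)) = 16.2788
d((3, 10), (-6, -1)) = 14.2127
d((-16, -28), (29, 0)) = 53.0
d((-16, -28), (-9, -1)) = 27.8927
d((-16, -28), (-6, -1)) = 28.7924
d((29, 0), (-9, -1)) = 38.0132
d((29, 0), (-6, -1)) = 35.0143
d((-9, -1), (-6, -1)) = 3.0 <-- minimum

Closest pair: (-9, -1) and (-6, -1) with distance 3.0

The closest pair is (-9, -1) and (-6, -1) with Euclidean distance 3.0. For 7 points, brute-force pairwise comparison is shown above. For large n, the divide-and-conquer algorithm (sort by x, recurse on halves, check the dividing strip) achieves O(n log n).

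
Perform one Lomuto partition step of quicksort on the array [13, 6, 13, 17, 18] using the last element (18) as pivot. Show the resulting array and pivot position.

Lomuto partition with pivot = 18:

Initial array: [13, 6, 13, 17, 18]

arr[0]=13 <= 18: swap with position 0, array becomes [13, 6, 13, 17, 18]
arr[1]=6 <= 18: swap with position 1, array becomes [13, 6, 13, 17, 18]
arr[2]=13 <= 18: swap with position 2, array becomes [13, 6, 13, 17, 18]
arr[3]=17 <= 18: swap with position 3, array becomes [13, 6, 13, 17, 18]

Place pivot at position 4: [13, 6, 13, 17, 18]
Pivot position: 4

After partitioning with pivot 18, the array becomes [13, 6, 13, 17, 18]. The pivot is placed at index 4. All elements to the left of the pivot are <= 18, and all elements to the right are > 18.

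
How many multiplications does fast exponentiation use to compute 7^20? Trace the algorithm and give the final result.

Computing 7^20 by squaring (build up from 7^1; each line after the first costs one multiplication):

7^1 = 7
7^2 = (7^1)^2 = 7^2 = 49
7^4 = (7^2)^2 = 49^2 = 2401
7^5 = 7 * 7^4 = 7 * 2401 = 16807
7^10 = (7^5)^2 = 16807^2 = 282475249
7^20 = (7^10)^2 = 282475249^2 = 79792266297612001

Result: 79792266297612001
Multiplications needed: 5 (5 lines after 7^1)

7^20 = 79792266297612001. Using exponentiation by squaring, this requires 5 multiplications. The key idea: if the exponent is even, square the half-power; if odd, multiply by the base once.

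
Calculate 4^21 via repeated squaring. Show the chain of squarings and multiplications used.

Computing 4^21 by squaring (build up from 4^1; each line after the first costs one multiplication):

4^1 = 4
4^2 = (4^1)^2 = 4^2 = 16
4^4 = (4^2)^2 = 16^2 = 256
4^5 = 4 * 4^4 = 4 * 256 = 1024
4^10 = (4^5)^2 = 1024^2 = 1048576
4^20 = (4^10)^2 = 1048576^2 = 1099511627776
4^21 = 4 * 4^20 = 4 * 1099511627776 = 4398046511104

Result: 4398046511104
Multiplications needed: 6 (6 lines after 4^1)

4^21 = 4398046511104. Using exponentiation by squaring, this requires 6 multiplications. The key idea: if the exponent is even, square the half-power; if odd, multiply by the base once.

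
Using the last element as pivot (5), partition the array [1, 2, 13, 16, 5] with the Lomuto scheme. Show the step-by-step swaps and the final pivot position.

Lomuto partition with pivot = 5:

Initial array: [1, 2, 13, 16, 5]

arr[0]=1 <= 5: swap with position 0, array becomes [1, 2, 13, 16, 5]
arr[1]=2 <= 5: swap with position 1, array becomes [1, 2, 13, 16, 5]
arr[2]=13 > 5: no swap
arr[3]=16 > 5: no swap

Place pivot at position 2: [1, 2, 5, 16, 13]
Pivot position: 2

After partitioning with pivot 5, the array becomes [1, 2, 5, 16, 13]. The pivot is placed at index 2. All elements to the left of the pivot are <= 5, and all elements to the right are > 5.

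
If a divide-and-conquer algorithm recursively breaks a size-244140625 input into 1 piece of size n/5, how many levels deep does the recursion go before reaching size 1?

For divide and conquer with division factor 5:

Problem sizes at each level:
Level 0: 244140625
Level 1: 48828125
Level 2: 9765625
Level 3: 1953125
Level 4: 390625
Level 5: 78125
Level 6: 15625
Level 7: 3125
Level 8: 625
Level 9: 125
Level 10: 25
Level 11: 5
Level 12: 1

The root is level 0 and the size-1 base case is level 12 (the tree spans levels 0 through 12, i.e. 13 levels counting the root), so the depth is the number of divisions: log_5(244140625) = 12

The recursion tree depth is log_5(244140625) = 12. At each level, the problem size is divided by 5, so it takes 12 divisions to reduce to a base case of size 1. The algorithm makes 1 recursive call at each level.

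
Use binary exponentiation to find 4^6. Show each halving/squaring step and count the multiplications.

Computing 4^6 by squaring (build up from 4^1; each line after the first costs one multiplication):

4^1 = 4
4^2 = (4^1)^2 = 4^2 = 16
4^3 = 4 * 4^2 = 4 * 16 = 64
4^6 = (4^3)^2 = 64^2 = 4096

Result: 4096
Multiplications needed: 3 (3 lines after 4^1)

4^6 = 4096. Using exponentiation by squaring, this requires 3 multiplications. The key idea: if the exponent is even, square the half-power; if odd, multiply by the base once.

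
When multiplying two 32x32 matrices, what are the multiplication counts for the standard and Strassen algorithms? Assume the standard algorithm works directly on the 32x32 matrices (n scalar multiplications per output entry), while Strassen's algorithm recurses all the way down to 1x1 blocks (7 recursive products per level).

Matrix multiplication for 32x32 matrices:

Standard algorithm: 32^3 = 32768 multiplications
Strassen's algorithm: 7^(log2(32)) = 7^5 = 16807 multiplications
Savings: 32768 - 16807 = 15961 multiplications

Standard: 32768 multiplications (32^3). Strassen: 16807 multiplications (7^5). Strassen reduces 8 recursive multiplications to 7 at each level.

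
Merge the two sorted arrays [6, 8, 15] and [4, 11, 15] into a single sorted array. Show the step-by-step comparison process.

Merging process:

Compare 6 vs 4: take 4 from right. Merged: [4]
Compare 6 vs 11: take 6 from left. Merged: [4, 6]
Compare 8 vs 11: take 8 from left. Merged: [4, 6, 8]
Compare 15 vs 11: take 11 from right. Merged: [4, 6, 8, 11]
Compare 15 vs 15: take 15 from left. Merged: [4, 6, 8, 11, 15]
Append remaining from right: [15]. Merged: [4, 6, 8, 11, 15, 15]

Final merged array: [4, 6, 8, 11, 15, 15]
Total comparisons: 5

The merged array is [4, 6, 8, 11, 15, 15], requiring 5 comparisons. The merge step runs in O(n) time where n is the total number of elements.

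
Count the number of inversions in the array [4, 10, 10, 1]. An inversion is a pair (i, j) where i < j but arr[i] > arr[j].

Finding inversions in [4, 10, 10, 1]:

(0, 3): arr[0]=4 > arr[3]=1
(1, 3): arr[1]=10 > arr[3]=1
(2, 3): arr[2]=10 > arr[3]=1

Total inversions: 3

The array has 3 inversion(s): (0,3), (1,3), (2,3). Each pair (i,j) satisfies i < j and arr[i] > arr[j].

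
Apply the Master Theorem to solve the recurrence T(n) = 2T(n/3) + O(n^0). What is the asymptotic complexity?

Master Theorem for T(n) = 2T(n/3) + O(n^0):

a = 2, b = 3, c = 0
log_b(a) = log_3(2) = 0.6309

Case 1: c = 0 < log_3(2) = 0.6309
T(n) = O(n^(log_3 2))

For T(n) = 2T(n/3) + O(n^0): log_3(2) = 0.6309. This is Case 1 of the Master Theorem (c < log_b(a), work dominated by leaves), giving O(n^(log_3 2)).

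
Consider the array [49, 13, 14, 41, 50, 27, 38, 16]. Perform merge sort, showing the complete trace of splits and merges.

Merge sort trace:

Split: [49, 13, 14, 41, 50, 27, 38, 16] -> [49, 13, 14, 41] and [50, 27, 38, 16]
  Split: [49, 13, 14, 41] -> [49, 13] and [14, 41]
    Split: [49, 13] -> [49] and [13]
    Merge: [49] + [13] -> [13, 49]
    Split: [14, 41] -> [14] and [41]
    Merge: [14] + [41] -> [14, 41]
  Merge: [13, 49] + [14, 41] -> [13, 14, 41, 49]
  Split: [50, 27, 38, 16] -> [50, 27] and [38, 16]
    Split: [50, 27] -> [50] and [27]
    Merge: [50] + [27] -> [27, 50]
    Split: [38, 16] -> [38] and [16]
    Merge: [38] + [16] -> [16, 38]
  Merge: [27, 50] + [16, 38] -> [16, 27, 38, 50]
Merge: [13, 14, 41, 49] + [16, 27, 38, 50] -> [13, 14, 16, 27, 38, 41, 49, 50]

Final sorted array: [13, 14, 16, 27, 38, 41, 49, 50]

The merge sort proceeds by recursively splitting the array and merging sorted halves.
After all merges, the sorted array is [13, 14, 16, 27, 38, 41, 49, 50].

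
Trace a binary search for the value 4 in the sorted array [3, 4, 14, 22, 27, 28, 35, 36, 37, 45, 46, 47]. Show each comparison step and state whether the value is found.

Binary search for 4 in [3, 4, 14, 22, 27, 28, 35, 36, 37, 45, 46, 47]:

lo=0, hi=11, mid=5, arr[mid]=28 -> 28 > 4, search left half
lo=0, hi=4, mid=2, arr[mid]=14 -> 14 > 4, search left half
lo=0, hi=1, mid=0, arr[mid]=3 -> 3 < 4, search right half
lo=1, hi=1, mid=1, arr[mid]=4 -> Found target at index 1!

Binary search finds 4 at index 1 after 4 comparisons. The search repeatedly halves the search space by comparing with the middle element.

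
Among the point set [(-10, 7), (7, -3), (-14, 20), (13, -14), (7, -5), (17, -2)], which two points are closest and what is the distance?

Computing all pairwise distances among 6 points:

d((-10, 7), (7, -3)) = 19.7231
d((-10, 7), (-14, 20)) = 13.6015
d((-10, 7), (13, -14)) = 31.1448
d((-10, 7), (7, -5)) = 20.8087
d((-10, 7), (17, -2)) = 28.4605
d((7, -3), (-14, 20)) = 31.1448
d((7, -3), (13, -14)) = 12.53
d((7, -3), (7, -5)) = 2.0 <-- minimum
d((7, -3), (17, -2)) = 10.0499
d((-14, 20), (13, -14)) = 43.4166
d((-14, 20), (7, -5)) = 32.6497
d((-14, 20), (17, -2)) = 38.0132
d((13, -14), (7, -5)) = 10.8167
d((13, -14), (17, -2)) = 12.6491
d((7, -5), (17, -2)) = 10.4403

Closest pair: (7, -3) and (7, -5) with distance 2.0

The closest pair is (7, -3) and (7, -5) with Euclidean distance 2.0. For 6 points, brute-force pairwise comparison is shown above. For large n, the divide-and-conquer algorithm (sort by x, recurse on halves, check the dividing strip) achieves O(n log n).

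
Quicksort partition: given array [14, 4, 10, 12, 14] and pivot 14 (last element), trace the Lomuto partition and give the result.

Lomuto partition with pivot = 14:

Initial array: [14, 4, 10, 12, 14]

arr[0]=14 <= 14: swap with position 0, array becomes [14, 4, 10, 12, 14]
arr[1]=4 <= 14: swap with position 1, array becomes [14, 4, 10, 12, 14]
arr[2]=10 <= 14: swap with position 2, array becomes [14, 4, 10, 12, 14]
arr[3]=12 <= 14: swap with position 3, array becomes [14, 4, 10, 12, 14]

Place pivot at position 4: [14, 4, 10, 12, 14]
Pivot position: 4

After partitioning with pivot 14, the array becomes [14, 4, 10, 12, 14]. The pivot is placed at index 4. All elements to the left of the pivot are <= 14, and all elements to the right are > 14.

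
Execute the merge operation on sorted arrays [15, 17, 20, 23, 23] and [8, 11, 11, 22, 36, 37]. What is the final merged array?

Merging process:

Compare 15 vs 8: take 8 from right. Merged: [8]
Compare 15 vs 11: take 11 from right. Merged: [8, 11]
Compare 15 vs 11: take 11 from right. Merged: [8, 11, 11]
Compare 15 vs 22: take 15 from left. Merged: [8, 11, 11, 15]
Compare 17 vs 22: take 17 from left. Merged: [8, 11, 11, 15, 17]
Compare 20 vs 22: take 20 from left. Merged: [8, 11, 11, 15, 17, 20]
Compare 23 vs 22: take 22 from right. Merged: [8, 11, 11, 15, 17, 20, 22]
Compare 23 vs 36: take 23 from left. Merged: [8, 11, 11, 15, 17, 20, 22, 23]
Compare 23 vs 36: take 23 from left. Merged: [8, 11, 11, 15, 17, 20, 22, 23, 23]
Append remaining from right: [36, 37]. Merged: [8, 11, 11, 15, 17, 20, 22, 23, 23, 36, 37]

Final merged array: [8, 11, 11, 15, 17, 20, 22, 23, 23, 36, 37]
Total comparisons: 9

The merged array is [8, 11, 11, 15, 17, 20, 22, 23, 23, 36, 37], requiring 9 comparisons. The merge step runs in O(n) time where n is the total number of elements.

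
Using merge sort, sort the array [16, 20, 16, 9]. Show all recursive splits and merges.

Merge sort trace:

Split: [16, 20, 16, 9] -> [16, 20] and [16, 9]
  Split: [16, 20] -> [16] and [20]
  Merge: [16] + [20] -> [16, 20]
  Split: [16, 9] -> [16] and [9]
  Merge: [16] + [9] -> [9, 16]
Merge: [16, 20] + [9, 16] -> [9, 16, 16, 20]

Final sorted array: [9, 16, 16, 20]

The merge sort proceeds by recursively splitting the array and merging sorted halves.
After all merges, the sorted array is [9, 16, 16, 20].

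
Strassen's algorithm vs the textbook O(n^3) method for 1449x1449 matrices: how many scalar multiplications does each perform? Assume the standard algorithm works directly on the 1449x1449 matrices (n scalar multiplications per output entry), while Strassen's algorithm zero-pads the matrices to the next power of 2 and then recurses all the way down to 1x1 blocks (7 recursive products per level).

Matrix multiplication for 1449x1449 matrices:

Strassen's algorithm requires power-of-2 dimensions. Pad 1449x1449 to 2048x2048 (next power of 2).

Standard algorithm: 1449^3 = 3042321849 multiplications
Strassen's algorithm: 7^(log2(2048)) = 7^11 = 1977326743 multiplications
Savings: 3042321849 - 1977326743 = 1064995106 multiplications

Standard: 3042321849 multiplications (1449^3). Strassen: 1977326743 multiplications (7^11, after padding to 2048x2048). Strassen reduces 8 recursive multiplications to 7 at each level.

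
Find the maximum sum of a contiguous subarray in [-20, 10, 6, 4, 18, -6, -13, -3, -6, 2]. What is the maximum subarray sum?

Using Kadane's algorithm on [-20, 10, 6, 4, 18, -6, -13, -3, -6, 2]:

Scanning through the array:
Position 1 (value 10): max_ending_here = 10, max_so_far = 10
Position 2 (value 6): max_ending_here = 16, max_so_far = 16
Position 3 (value 4): max_ending_here = 20, max_so_far = 20
Position 4 (value 18): max_ending_here = 38, max_so_far = 38
Position 5 (value -6): max_ending_here = 32, max_so_far = 38
Position 6 (value -13): max_ending_here = 19, max_so_far = 38
Position 7 (value -3): max_ending_here = 16, max_so_far = 38
Position 8 (value -6): max_ending_here = 10, max_so_far = 38
Position 9 (value 2): max_ending_here = 12, max_so_far = 38

Maximum subarray: [10, 6, 4, 18]
Maximum sum: 38

The maximum subarray is [10, 6, 4, 18] with sum 38. This subarray runs from index 1 to index 4.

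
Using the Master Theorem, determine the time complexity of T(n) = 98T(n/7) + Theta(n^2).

Master Theorem for T(n) = 98T(n/7) + O(n^2):

a = 98, b = 7, c = 2
log_b(a) = log_7(98) = 2.3562

Case 1: c = 2 < log_7(98) = 2.3562
T(n) = O(n^(log_7 98))

For T(n) = 98T(n/7) + O(n^2): log_7(98) = 2.3562. This is Case 1 of the Master Theorem (c < log_b(a), work dominated by leaves), giving O(n^(log_7 98)).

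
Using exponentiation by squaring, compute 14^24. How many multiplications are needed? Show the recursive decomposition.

Computing 14^24 by squaring (build up from 14^1; each line after the first costs one multiplication):

14^1 = 14
14^2 = (14^1)^2 = 14^2 = 196
14^3 = 14 * 14^2 = 14 * 196 = 2744
14^6 = (14^3)^2 = 2744^2 = 7529536
14^12 = (14^6)^2 = 7529536^2 = 56693912375296
14^24 = (14^12)^2 = 56693912375296^2 = 3214199700417740936751087616

Result: 3214199700417740936751087616
Multiplications needed: 5 (5 lines after 14^1)

14^24 = 3214199700417740936751087616. Using exponentiation by squaring, this requires 5 multiplications. The key idea: if the exponent is even, square the half-power; if odd, multiply by the base once.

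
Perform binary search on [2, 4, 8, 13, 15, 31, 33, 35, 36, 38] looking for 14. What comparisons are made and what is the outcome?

Binary search for 14 in [2, 4, 8, 13, 15, 31, 33, 35, 36, 38]:

lo=0, hi=9, mid=4, arr[mid]=15 -> 15 > 14, search left half
lo=0, hi=3, mid=1, arr[mid]=4 -> 4 < 14, search right half
lo=2, hi=3, mid=2, arr[mid]=8 -> 8 < 14, search right half
lo=3, hi=3, mid=3, arr[mid]=13 -> 13 < 14, search right half
lo=4 > hi=3, target 14 not found

Binary search determines that 14 is not in the array after 4 comparisons. The search space was exhausted without finding the target.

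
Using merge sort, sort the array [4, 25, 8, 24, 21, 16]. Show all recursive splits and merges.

Merge sort trace:

Split: [4, 25, 8, 24, 21, 16] -> [4, 25, 8] and [24, 21, 16]
  Split: [4, 25, 8] -> [4] and [25, 8]
    Split: [25, 8] -> [25] and [8]
    Merge: [25] + [8] -> [8, 25]
  Merge: [4] + [8, 25] -> [4, 8, 25]
  Split: [24, 21, 16] -> [24] and [21, 16]
    Split: [21, 16] -> [21] and [16]
    Merge: [21] + [16] -> [16, 21]
  Merge: [24] + [16, 21] -> [16, 21, 24]
Merge: [4, 8, 25] + [16, 21, 24] -> [4, 8, 16, 21, 24, 25]

Final sorted array: [4, 8, 16, 21, 24, 25]

The merge sort proceeds by recursively splitting the array and merging sorted halves.
After all merges, the sorted array is [4, 8, 16, 21, 24, 25].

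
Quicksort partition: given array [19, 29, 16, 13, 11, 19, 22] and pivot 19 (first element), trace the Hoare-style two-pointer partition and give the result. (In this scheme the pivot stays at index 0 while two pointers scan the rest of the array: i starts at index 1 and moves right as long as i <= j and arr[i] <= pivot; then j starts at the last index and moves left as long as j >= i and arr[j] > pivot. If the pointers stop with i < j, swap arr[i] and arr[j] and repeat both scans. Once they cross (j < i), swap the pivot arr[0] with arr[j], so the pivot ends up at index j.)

Hoare-style two-pointer partition with pivot = 19:

Initial array: [19, 29, 16, 13, 11, 19, 22]

Pointers start at i = 1, j = 6.
i stops at index 1 (arr[1]=29 > 19), j stops at index 5 (arr[5]=19 <= 19): swap arr[1] and arr[5], array becomes [19, 19, 16, 13, 11, 29, 22]
i ends at 5, j ends at 4: the pointers have crossed (j < i), so scanning stops.

Swap pivot arr[0] with arr[4] to place pivot at position 4: [11, 19, 16, 13, 19, 29, 22]
Pivot position: 4

After partitioning with pivot 19, the array becomes [11, 19, 16, 13, 19, 29, 22]. The pivot is placed at index 4. All elements to the left of the pivot are <= 19, and all elements to the right are > 19.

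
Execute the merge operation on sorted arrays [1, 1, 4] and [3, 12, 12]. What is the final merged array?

Merging process:

Compare 1 vs 3: take 1 from left. Merged: [1]
Compare 1 vs 3: take 1 from left. Merged: [1, 1]
Compare 4 vs 3: take 3 from right. Merged: [1, 1, 3]
Compare 4 vs 12: take 4 from left. Merged: [1, 1, 3, 4]
Append remaining from right: [12, 12]. Merged: [1, 1, 3, 4, 12, 12]

Final merged array: [1, 1, 3, 4, 12, 12]
Total comparisons: 4

The merged array is [1, 1, 3, 4, 12, 12], requiring 4 comparisons. The merge step runs in O(n) time where n is the total number of elements.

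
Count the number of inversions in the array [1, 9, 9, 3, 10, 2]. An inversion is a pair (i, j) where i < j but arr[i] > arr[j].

Finding inversions in [1, 9, 9, 3, 10, 2]:

(1, 3): arr[1]=9 > arr[3]=3
(1, 5): arr[1]=9 > arr[5]=2
(2, 3): arr[2]=9 > arr[3]=3
(2, 5): arr[2]=9 > arr[5]=2
(3, 5): arr[3]=3 > arr[5]=2
(4, 5): arr[4]=10 > arr[5]=2

Total inversions: 6

The array has 6 inversion(s): (1,3), (1,5), (2,3), (2,5), (3,5), (4,5). Each pair (i,j) satisfies i < j and arr[i] > arr[j].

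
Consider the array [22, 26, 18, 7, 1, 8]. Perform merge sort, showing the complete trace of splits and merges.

Merge sort trace:

Split: [22, 26, 18, 7, 1, 8] -> [22, 26, 18] and [7, 1, 8]
  Split: [22, 26, 18] -> [22] and [26, 18]
    Split: [26, 18] -> [26] and [18]
    Merge: [26] + [18] -> [18, 26]
  Merge: [22] + [18, 26] -> [18, 22, 26]
  Split: [7, 1, 8] -> [7] and [1, 8]
    Split: [1, 8] -> [1] and [8]
    Merge: [1] + [8] -> [1, 8]
  Merge: [7] + [1, 8] -> [1, 7, 8]
Merge: [18, 22, 26] + [1, 7, 8] -> [1, 7, 8, 18, 22, 26]

Final sorted array: [1, 7, 8, 18, 22, 26]

The merge sort proceeds by recursively splitting the array and merging sorted halves.
After all merges, the sorted array is [1, 7, 8, 18, 22, 26].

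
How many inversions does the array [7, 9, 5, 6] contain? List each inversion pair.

Finding inversions in [7, 9, 5, 6]:

(0, 2): arr[0]=7 > arr[2]=5
(0, 3): arr[0]=7 > arr[3]=6
(1, 2): arr[1]=9 > arr[2]=5
(1, 3): arr[1]=9 > arr[3]=6

Total inversions: 4

The array has 4 inversion(s): (0,2), (0,3), (1,2), (1,3). Each pair (i,j) satisfies i < j and arr[i] > arr[j].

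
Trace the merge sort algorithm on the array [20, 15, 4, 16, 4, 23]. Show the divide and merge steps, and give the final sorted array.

Merge sort trace:

Split: [20, 15, 4, 16, 4, 23] -> [20, 15, 4] and [16, 4, 23]
  Split: [20, 15, 4] -> [20] and [15, 4]
    Split: [15, 4] -> [15] and [4]
    Merge: [15] + [4] -> [4, 15]
  Merge: [20] + [4, 15] -> [4, 15, 20]
  Split: [16, 4, 23] -> [16] and [4, 23]
    Split: [4, 23] -> [4] and [23]
    Merge: [4] + [23] -> [4, 23]
  Merge: [16] + [4, 23] -> [4, 16, 23]
Merge: [4, 15, 20] + [4, 16, 23] -> [4, 4, 15, 16, 20, 23]

Final sorted array: [4, 4, 15, 16, 20, 23]

The merge sort proceeds by recursively splitting the array and merging sorted halves.
After all merges, the sorted array is [4, 4, 15, 16, 20, 23].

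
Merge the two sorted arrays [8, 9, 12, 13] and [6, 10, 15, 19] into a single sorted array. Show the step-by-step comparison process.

Merging process:

Compare 8 vs 6: take 6 from right. Merged: [6]
Compare 8 vs 10: take 8 from left. Merged: [6, 8]
Compare 9 vs 10: take 9 from left. Merged: [6, 8, 9]
Compare 12 vs 10: take 10 from right. Merged: [6, 8, 9, 10]
Compare 12 vs 15: take 12 from left. Merged: [6, 8, 9, 10, 12]
Compare 13 vs 15: take 13 from left. Merged: [6, 8, 9, 10, 12, 13]
Append remaining from right: [15, 19]. Merged: [6, 8, 9, 10, 12, 13, 15, 19]

Final merged array: [6, 8, 9, 10, 12, 13, 15, 19]
Total comparisons: 6

The merged array is [6, 8, 9, 10, 12, 13, 15, 19], requiring 6 comparisons. The merge step runs in O(n) time where n is the total number of elements.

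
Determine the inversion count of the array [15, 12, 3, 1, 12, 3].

Finding inversions in [15, 12, 3, 1, 12, 3]:

(0, 1): arr[0]=15 > arr[1]=12
(0, 2): arr[0]=15 > arr[2]=3
(0, 3): arr[0]=15 > arr[3]=1
(0, 4): arr[0]=15 > arr[4]=12
(0, 5): arr[0]=15 > arr[5]=3
(1, 2): arr[1]=12 > arr[2]=3
(1, 3): arr[1]=12 > arr[3]=1
(1, 5): arr[1]=12 > arr[5]=3
(2, 3): arr[2]=3 > arr[3]=1
(4, 5): arr[4]=12 > arr[5]=3

Total inversions: 10

The array has 10 inversion(s): (0,1), (0,2), (0,3), (0,4), (0,5), (1,2), (1,3), (1,5), (2,3), (4,5). Each pair (i,j) satisfies i < j and arr[i] > arr[j].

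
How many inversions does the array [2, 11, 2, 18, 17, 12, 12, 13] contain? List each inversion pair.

Finding inversions in [2, 11, 2, 18, 17, 12, 12, 13]:

(1, 2): arr[1]=11 > arr[2]=2
(3, 4): arr[3]=18 > arr[4]=17
(3, 5): arr[3]=18 > arr[5]=12
(3, 6): arr[3]=18 > arr[6]=12
(3, 7): arr[3]=18 > arr[7]=13
(4, 5): arr[4]=17 > arr[5]=12
(4, 6): arr[4]=17 > arr[6]=12
(4, 7): arr[4]=17 > arr[7]=13

Total inversions: 8

The array has 8 inversion(s): (1,2), (3,4), (3,5), (3,6), (3,7), (4,5), (4,6), (4,7). Each pair (i,j) satisfies i < j and arr[i] > arr[j].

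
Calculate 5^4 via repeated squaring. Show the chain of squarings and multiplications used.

Computing 5^4 by squaring (build up from 5^1; each line after the first costs one multiplication):

5^1 = 5
5^2 = (5^1)^2 = 5^2 = 25
5^4 = (5^2)^2 = 25^2 = 625

Result: 625
Multiplications needed: 2 (2 lines after 5^1)

5^4 = 625. Using exponentiation by squaring, this requires 2 multiplications. The key idea: if the exponent is even, square the half-power; if odd, multiply by the base once.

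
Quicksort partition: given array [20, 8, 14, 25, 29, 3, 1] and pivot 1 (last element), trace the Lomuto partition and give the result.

Lomuto partition with pivot = 1:

Initial array: [20, 8, 14, 25, 29, 3, 1]

arr[0]=20 > 1: no swap
arr[1]=8 > 1: no swap
arr[2]=14 > 1: no swap
arr[3]=25 > 1: no swap
arr[4]=29 > 1: no swap
arr[5]=3 > 1: no swap

Place pivot at position 0: [1, 8, 14, 25, 29, 3, 20]
Pivot position: 0

After partitioning with pivot 1, the array becomes [1, 8, 14, 25, 29, 3, 20]. The pivot is placed at index 0. All elements to the left of the pivot are <= 1, and all elements to the right are > 1.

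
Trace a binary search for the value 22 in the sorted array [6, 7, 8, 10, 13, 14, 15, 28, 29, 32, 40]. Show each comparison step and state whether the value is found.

Binary search for 22 in [6, 7, 8, 10, 13, 14, 15, 28, 29, 32, 40]:

lo=0, hi=10, mid=5, arr[mid]=14 -> 14 < 22, search right half
lo=6, hi=10, mid=8, arr[mid]=29 -> 29 > 22, search left half
lo=6, hi=7, mid=6, arr[mid]=15 -> 15 < 22, search right half
lo=7, hi=7, mid=7, arr[mid]=28 -> 28 > 22, search left half
lo=7 > hi=6, target 22 not found

Binary search determines that 22 is not in the array after 4 comparisons. The search space was exhausted without finding the target.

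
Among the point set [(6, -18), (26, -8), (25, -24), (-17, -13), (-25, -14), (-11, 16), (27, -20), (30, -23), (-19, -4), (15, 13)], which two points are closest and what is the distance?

Computing all pairwise distances among 10 points:

d((6, -18), (26, -8)) = 22.3607
d((6, -18), (25, -24)) = 19.9249
d((6, -18), (-17, -13)) = 23.5372
d((6, -18), (-25, -14)) = 31.257
d((6, -18), (-11, 16)) = 38.0132
d((6, -18), (27, -20)) = 21.095
d((6, -18), (30, -23)) = 24.5153
d((6, -18), (-19, -4)) = 28.6531
d((6, -18), (15, 13)) = 32.28
d((26, -8), (25, -24)) = 16.0312
d((26, -8), (-17, -13)) = 43.2897
d((26, -8), (-25, -14)) = 51.3517
d((26, -8), (-11, 16)) = 44.1022
d((26, -8), (27, -20)) = 12.0416
d((26, -8), (30, -23)) = 15.5242
d((26, -8), (-19, -4)) = 45.1774
d((26, -8), (15, 13)) = 23.7065
d((25, -24), (-17, -13)) = 43.4166
d((25, -24), (-25, -14)) = 50.9902
d((25, -24), (-11, 16)) = 53.8145
d((25, -24), (27, -20)) = 4.4721
d((25, -24), (30, -23)) = 5.099
d((25, -24), (-19, -4)) = 48.3322
d((25, -24), (15, 13)) = 38.3275
d((-17, -13), (-25, -14)) = 8.0623
d((-17, -13), (-11, 16)) = 29.6142
d((-17, -13), (27, -20)) = 44.5533
d((-17, -13), (30, -23)) = 48.0521
d((-17, -13), (-19, -4)) = 9.2195
d((-17, -13), (15, 13)) = 41.2311
d((-25, -14), (-11, 16)) = 33.1059
d((-25, -14), (27, -20)) = 52.345
d((-25, -14), (30, -23)) = 55.7315
d((-25, -14), (-19, -4)) = 11.6619
d((-25, -14), (15, 13)) = 48.2597
d((-11, 16), (27, -20)) = 52.345
d((-11, 16), (30, -23)) = 56.5862
d((-11, 16), (-19, -4)) = 21.5407
d((-11, 16), (15, 13)) = 26.1725
d((27, -20), (30, -23)) = 4.2426 <-- minimum
d((27, -20), (-19, -4)) = 48.7032
d((27, -20), (15, 13)) = 35.1141
d((30, -23), (-19, -4)) = 52.5547
d((30, -23), (15, 13)) = 39.0
d((-19, -4), (15, 13)) = 38.0132

Closest pair: (27, -20) and (30, -23) with distance 4.2426

The closest pair is (27, -20) and (30, -23) with Euclidean distance 4.2426. For 10 points, brute-force pairwise comparison is shown above. For large n, the divide-and-conquer algorithm (sort by x, recurse on halves, check the dividing strip) achieves O(n log n).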